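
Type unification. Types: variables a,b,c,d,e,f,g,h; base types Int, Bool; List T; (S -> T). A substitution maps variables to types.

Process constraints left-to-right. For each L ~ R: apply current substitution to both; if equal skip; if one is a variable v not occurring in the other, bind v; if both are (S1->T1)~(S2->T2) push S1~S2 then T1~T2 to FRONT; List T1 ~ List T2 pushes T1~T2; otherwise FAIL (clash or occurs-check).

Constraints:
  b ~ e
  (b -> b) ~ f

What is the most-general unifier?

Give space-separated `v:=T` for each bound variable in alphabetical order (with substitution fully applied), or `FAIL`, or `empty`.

Answer: b:=e f:=(e -> e)

Derivation:
step 1: unify b ~ e  [subst: {-} | 1 pending]
  bind b := e
step 2: unify (e -> e) ~ f  [subst: {b:=e} | 0 pending]
  bind f := (e -> e)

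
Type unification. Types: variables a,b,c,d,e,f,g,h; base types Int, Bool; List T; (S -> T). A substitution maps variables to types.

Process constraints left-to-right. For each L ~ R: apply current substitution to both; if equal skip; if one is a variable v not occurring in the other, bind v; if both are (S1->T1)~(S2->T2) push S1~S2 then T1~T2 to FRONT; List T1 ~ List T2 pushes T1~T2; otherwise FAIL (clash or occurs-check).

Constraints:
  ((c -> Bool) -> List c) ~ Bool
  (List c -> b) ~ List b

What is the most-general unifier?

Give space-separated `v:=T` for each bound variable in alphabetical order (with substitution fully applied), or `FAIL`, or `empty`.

Answer: FAIL

Derivation:
step 1: unify ((c -> Bool) -> List c) ~ Bool  [subst: {-} | 1 pending]
  clash: ((c -> Bool) -> List c) vs Bool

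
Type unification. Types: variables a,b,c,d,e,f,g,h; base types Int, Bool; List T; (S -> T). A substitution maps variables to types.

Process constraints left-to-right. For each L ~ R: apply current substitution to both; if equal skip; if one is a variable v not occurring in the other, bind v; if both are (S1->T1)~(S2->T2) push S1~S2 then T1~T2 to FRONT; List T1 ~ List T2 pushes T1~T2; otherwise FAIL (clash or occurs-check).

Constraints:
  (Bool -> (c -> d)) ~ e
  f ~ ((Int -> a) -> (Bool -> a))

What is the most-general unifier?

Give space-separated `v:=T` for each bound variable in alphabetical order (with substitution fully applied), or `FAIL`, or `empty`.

step 1: unify (Bool -> (c -> d)) ~ e  [subst: {-} | 1 pending]
  bind e := (Bool -> (c -> d))
step 2: unify f ~ ((Int -> a) -> (Bool -> a))  [subst: {e:=(Bool -> (c -> d))} | 0 pending]
  bind f := ((Int -> a) -> (Bool -> a))

Answer: e:=(Bool -> (c -> d)) f:=((Int -> a) -> (Bool -> a))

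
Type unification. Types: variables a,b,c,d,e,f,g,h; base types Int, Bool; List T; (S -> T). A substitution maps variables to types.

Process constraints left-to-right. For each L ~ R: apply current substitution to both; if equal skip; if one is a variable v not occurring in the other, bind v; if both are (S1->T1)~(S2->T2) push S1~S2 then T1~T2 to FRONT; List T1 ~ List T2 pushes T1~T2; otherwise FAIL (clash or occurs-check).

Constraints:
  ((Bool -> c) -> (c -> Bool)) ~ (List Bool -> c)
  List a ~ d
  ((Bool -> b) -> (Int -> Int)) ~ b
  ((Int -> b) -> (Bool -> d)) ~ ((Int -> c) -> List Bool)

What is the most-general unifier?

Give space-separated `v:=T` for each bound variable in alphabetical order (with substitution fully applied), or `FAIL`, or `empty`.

step 1: unify ((Bool -> c) -> (c -> Bool)) ~ (List Bool -> c)  [subst: {-} | 3 pending]
  -> decompose arrow: push (Bool -> c)~List Bool, (c -> Bool)~c
step 2: unify (Bool -> c) ~ List Bool  [subst: {-} | 4 pending]
  clash: (Bool -> c) vs List Bool

Answer: FAIL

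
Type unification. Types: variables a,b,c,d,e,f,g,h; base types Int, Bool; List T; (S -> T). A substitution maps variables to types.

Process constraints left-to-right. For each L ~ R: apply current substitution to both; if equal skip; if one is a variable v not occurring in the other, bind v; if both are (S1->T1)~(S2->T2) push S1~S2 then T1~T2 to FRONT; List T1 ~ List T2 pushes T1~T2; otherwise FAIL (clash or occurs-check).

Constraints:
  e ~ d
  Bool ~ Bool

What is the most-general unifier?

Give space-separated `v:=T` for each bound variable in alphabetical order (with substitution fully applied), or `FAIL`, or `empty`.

step 1: unify e ~ d  [subst: {-} | 1 pending]
  bind e := d
step 2: unify Bool ~ Bool  [subst: {e:=d} | 0 pending]
  -> identical, skip

Answer: e:=d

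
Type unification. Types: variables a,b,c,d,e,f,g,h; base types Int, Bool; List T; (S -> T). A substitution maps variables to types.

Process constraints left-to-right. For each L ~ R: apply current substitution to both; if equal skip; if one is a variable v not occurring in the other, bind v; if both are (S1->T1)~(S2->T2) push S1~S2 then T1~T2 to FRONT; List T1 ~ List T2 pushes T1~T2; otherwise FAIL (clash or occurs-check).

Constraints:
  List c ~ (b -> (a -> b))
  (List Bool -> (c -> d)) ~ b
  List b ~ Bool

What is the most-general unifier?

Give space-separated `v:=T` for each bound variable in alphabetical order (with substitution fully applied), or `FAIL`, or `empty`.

step 1: unify List c ~ (b -> (a -> b))  [subst: {-} | 2 pending]
  clash: List c vs (b -> (a -> b))

Answer: FAIL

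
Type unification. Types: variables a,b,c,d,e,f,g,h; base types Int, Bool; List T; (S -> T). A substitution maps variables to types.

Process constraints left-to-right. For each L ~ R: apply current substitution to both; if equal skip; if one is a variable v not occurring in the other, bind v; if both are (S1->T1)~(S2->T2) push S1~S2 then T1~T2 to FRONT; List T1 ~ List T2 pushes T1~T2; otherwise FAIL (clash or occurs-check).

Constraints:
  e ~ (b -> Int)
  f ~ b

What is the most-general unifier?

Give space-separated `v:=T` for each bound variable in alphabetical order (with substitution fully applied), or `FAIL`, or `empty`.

step 1: unify e ~ (b -> Int)  [subst: {-} | 1 pending]
  bind e := (b -> Int)
step 2: unify f ~ b  [subst: {e:=(b -> Int)} | 0 pending]
  bind f := b

Answer: e:=(b -> Int) f:=b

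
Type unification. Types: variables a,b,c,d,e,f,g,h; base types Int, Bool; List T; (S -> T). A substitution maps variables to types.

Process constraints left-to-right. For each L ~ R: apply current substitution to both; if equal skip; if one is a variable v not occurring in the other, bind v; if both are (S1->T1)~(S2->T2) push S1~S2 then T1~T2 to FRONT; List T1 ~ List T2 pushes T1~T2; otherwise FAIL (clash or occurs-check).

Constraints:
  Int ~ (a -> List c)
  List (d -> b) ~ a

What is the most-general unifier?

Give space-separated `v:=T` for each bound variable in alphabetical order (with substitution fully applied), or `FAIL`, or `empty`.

step 1: unify Int ~ (a -> List c)  [subst: {-} | 1 pending]
  clash: Int vs (a -> List c)

Answer: FAIL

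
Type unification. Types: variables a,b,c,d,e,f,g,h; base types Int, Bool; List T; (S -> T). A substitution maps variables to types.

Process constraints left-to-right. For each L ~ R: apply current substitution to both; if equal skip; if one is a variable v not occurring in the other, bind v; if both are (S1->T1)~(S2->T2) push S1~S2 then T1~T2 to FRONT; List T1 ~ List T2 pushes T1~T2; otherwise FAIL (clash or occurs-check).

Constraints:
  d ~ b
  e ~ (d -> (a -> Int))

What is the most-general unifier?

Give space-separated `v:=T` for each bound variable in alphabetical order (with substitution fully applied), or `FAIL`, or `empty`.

Answer: d:=b e:=(b -> (a -> Int))

Derivation:
step 1: unify d ~ b  [subst: {-} | 1 pending]
  bind d := b
step 2: unify e ~ (b -> (a -> Int))  [subst: {d:=b} | 0 pending]
  bind e := (b -> (a -> Int))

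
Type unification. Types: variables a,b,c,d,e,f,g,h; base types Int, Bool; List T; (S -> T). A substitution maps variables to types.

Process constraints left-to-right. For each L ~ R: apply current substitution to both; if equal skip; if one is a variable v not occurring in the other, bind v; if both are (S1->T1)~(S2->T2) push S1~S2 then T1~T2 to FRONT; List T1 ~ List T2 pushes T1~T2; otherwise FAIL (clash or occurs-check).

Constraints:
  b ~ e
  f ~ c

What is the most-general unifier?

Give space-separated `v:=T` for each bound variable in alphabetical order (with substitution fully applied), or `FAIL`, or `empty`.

step 1: unify b ~ e  [subst: {-} | 1 pending]
  bind b := e
step 2: unify f ~ c  [subst: {b:=e} | 0 pending]
  bind f := c

Answer: b:=e f:=c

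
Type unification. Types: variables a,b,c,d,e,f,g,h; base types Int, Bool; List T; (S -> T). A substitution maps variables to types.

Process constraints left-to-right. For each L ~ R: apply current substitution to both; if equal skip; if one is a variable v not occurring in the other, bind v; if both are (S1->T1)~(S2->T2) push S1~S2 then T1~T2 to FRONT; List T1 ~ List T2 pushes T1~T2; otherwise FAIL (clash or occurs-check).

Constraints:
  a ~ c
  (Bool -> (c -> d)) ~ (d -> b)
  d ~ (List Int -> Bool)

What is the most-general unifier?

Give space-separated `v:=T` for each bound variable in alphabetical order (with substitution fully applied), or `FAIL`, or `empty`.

step 1: unify a ~ c  [subst: {-} | 2 pending]
  bind a := c
step 2: unify (Bool -> (c -> d)) ~ (d -> b)  [subst: {a:=c} | 1 pending]
  -> decompose arrow: push Bool~d, (c -> d)~b
step 3: unify Bool ~ d  [subst: {a:=c} | 2 pending]
  bind d := Bool
step 4: unify (c -> Bool) ~ b  [subst: {a:=c, d:=Bool} | 1 pending]
  bind b := (c -> Bool)
step 5: unify Bool ~ (List Int -> Bool)  [subst: {a:=c, d:=Bool, b:=(c -> Bool)} | 0 pending]
  clash: Bool vs (List Int -> Bool)

Answer: FAIL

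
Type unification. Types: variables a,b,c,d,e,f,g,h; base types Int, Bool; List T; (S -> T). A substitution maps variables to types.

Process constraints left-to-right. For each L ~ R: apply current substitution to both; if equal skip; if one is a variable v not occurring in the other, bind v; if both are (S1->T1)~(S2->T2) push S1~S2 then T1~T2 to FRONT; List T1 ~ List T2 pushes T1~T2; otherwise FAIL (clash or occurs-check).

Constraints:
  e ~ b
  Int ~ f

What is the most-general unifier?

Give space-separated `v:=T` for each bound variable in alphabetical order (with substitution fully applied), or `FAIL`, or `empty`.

Answer: e:=b f:=Int

Derivation:
step 1: unify e ~ b  [subst: {-} | 1 pending]
  bind e := b
step 2: unify Int ~ f  [subst: {e:=b} | 0 pending]
  bind f := Int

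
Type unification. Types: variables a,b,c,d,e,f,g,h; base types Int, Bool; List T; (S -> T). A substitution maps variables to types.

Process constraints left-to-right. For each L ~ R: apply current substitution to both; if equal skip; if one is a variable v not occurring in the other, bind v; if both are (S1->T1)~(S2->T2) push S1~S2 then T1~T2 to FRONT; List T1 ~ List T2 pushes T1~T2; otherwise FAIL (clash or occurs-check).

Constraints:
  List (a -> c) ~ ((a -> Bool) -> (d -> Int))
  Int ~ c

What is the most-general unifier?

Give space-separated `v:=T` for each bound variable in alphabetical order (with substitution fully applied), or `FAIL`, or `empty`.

step 1: unify List (a -> c) ~ ((a -> Bool) -> (d -> Int))  [subst: {-} | 1 pending]
  clash: List (a -> c) vs ((a -> Bool) -> (d -> Int))

Answer: FAIL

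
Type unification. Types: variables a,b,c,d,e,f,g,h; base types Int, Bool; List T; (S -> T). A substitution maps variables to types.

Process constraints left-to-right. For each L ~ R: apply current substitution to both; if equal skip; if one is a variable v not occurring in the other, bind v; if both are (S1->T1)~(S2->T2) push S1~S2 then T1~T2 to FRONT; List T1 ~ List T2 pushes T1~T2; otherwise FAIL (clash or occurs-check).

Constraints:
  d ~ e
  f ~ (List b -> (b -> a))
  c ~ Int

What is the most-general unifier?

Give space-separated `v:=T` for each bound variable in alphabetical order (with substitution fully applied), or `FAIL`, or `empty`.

step 1: unify d ~ e  [subst: {-} | 2 pending]
  bind d := e
step 2: unify f ~ (List b -> (b -> a))  [subst: {d:=e} | 1 pending]
  bind f := (List b -> (b -> a))
step 3: unify c ~ Int  [subst: {d:=e, f:=(List b -> (b -> a))} | 0 pending]
  bind c := Int

Answer: c:=Int d:=e f:=(List b -> (b -> a))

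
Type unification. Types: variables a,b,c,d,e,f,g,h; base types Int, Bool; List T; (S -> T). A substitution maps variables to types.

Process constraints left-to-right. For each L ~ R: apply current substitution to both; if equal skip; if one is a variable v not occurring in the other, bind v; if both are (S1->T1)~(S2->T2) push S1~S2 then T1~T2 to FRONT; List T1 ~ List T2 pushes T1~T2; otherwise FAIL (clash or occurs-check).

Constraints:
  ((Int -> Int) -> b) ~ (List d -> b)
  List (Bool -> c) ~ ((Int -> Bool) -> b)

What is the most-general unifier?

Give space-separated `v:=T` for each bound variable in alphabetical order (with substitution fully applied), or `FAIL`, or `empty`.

step 1: unify ((Int -> Int) -> b) ~ (List d -> b)  [subst: {-} | 1 pending]
  -> decompose arrow: push (Int -> Int)~List d, b~b
step 2: unify (Int -> Int) ~ List d  [subst: {-} | 2 pending]
  clash: (Int -> Int) vs List d

Answer: FAIL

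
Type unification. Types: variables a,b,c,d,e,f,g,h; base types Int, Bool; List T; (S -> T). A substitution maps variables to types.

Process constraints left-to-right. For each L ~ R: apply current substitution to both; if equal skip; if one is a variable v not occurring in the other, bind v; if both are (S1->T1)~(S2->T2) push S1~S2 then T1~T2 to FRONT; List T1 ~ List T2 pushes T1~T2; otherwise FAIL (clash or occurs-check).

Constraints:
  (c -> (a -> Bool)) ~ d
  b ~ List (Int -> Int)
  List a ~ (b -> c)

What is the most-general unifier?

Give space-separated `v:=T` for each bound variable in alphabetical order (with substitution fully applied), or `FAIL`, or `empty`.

step 1: unify (c -> (a -> Bool)) ~ d  [subst: {-} | 2 pending]
  bind d := (c -> (a -> Bool))
step 2: unify b ~ List (Int -> Int)  [subst: {d:=(c -> (a -> Bool))} | 1 pending]
  bind b := List (Int -> Int)
step 3: unify List a ~ (List (Int -> Int) -> c)  [subst: {d:=(c -> (a -> Bool)), b:=List (Int -> Int)} | 0 pending]
  clash: List a vs (List (Int -> Int) -> c)

Answer: FAIL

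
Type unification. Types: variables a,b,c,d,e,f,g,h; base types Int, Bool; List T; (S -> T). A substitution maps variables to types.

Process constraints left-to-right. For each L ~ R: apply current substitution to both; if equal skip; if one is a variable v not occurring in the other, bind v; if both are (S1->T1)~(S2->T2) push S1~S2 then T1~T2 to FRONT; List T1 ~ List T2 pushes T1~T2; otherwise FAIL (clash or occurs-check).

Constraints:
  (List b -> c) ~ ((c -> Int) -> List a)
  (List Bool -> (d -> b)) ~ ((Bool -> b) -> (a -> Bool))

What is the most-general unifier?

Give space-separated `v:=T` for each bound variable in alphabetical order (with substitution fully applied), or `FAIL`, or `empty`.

step 1: unify (List b -> c) ~ ((c -> Int) -> List a)  [subst: {-} | 1 pending]
  -> decompose arrow: push List b~(c -> Int), c~List a
step 2: unify List b ~ (c -> Int)  [subst: {-} | 2 pending]
  clash: List b vs (c -> Int)

Answer: FAIL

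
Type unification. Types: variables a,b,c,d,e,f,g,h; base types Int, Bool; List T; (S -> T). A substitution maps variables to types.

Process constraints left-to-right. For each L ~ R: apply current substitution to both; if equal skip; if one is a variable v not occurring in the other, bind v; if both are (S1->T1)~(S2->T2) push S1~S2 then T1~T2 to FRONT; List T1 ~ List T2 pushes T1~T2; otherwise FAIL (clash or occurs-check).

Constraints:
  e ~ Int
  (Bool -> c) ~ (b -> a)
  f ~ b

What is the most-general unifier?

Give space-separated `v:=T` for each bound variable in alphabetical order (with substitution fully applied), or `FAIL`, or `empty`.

step 1: unify e ~ Int  [subst: {-} | 2 pending]
  bind e := Int
step 2: unify (Bool -> c) ~ (b -> a)  [subst: {e:=Int} | 1 pending]
  -> decompose arrow: push Bool~b, c~a
step 3: unify Bool ~ b  [subst: {e:=Int} | 2 pending]
  bind b := Bool
step 4: unify c ~ a  [subst: {e:=Int, b:=Bool} | 1 pending]
  bind c := a
step 5: unify f ~ Bool  [subst: {e:=Int, b:=Bool, c:=a} | 0 pending]
  bind f := Bool

Answer: b:=Bool c:=a e:=Int f:=Bool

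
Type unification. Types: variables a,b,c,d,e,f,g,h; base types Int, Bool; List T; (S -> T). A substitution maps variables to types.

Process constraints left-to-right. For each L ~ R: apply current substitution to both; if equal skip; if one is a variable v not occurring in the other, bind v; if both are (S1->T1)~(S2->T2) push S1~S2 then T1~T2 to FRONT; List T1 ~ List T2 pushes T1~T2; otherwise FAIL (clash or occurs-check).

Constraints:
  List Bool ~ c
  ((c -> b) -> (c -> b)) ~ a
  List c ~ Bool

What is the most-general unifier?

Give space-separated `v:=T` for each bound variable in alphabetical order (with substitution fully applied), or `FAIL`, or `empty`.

Answer: FAIL

Derivation:
step 1: unify List Bool ~ c  [subst: {-} | 2 pending]
  bind c := List Bool
step 2: unify ((List Bool -> b) -> (List Bool -> b)) ~ a  [subst: {c:=List Bool} | 1 pending]
  bind a := ((List Bool -> b) -> (List Bool -> b))
step 3: unify List List Bool ~ Bool  [subst: {c:=List Bool, a:=((List Bool -> b) -> (List Bool -> b))} | 0 pending]
  clash: List List Bool vs Bool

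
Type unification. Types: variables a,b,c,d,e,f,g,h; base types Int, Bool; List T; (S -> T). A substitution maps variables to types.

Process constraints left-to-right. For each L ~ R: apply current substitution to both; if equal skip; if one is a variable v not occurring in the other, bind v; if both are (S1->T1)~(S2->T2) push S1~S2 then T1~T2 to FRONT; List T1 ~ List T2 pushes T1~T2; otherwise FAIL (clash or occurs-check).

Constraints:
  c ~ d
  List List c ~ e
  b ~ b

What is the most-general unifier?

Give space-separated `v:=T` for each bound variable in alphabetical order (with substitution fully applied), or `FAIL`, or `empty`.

step 1: unify c ~ d  [subst: {-} | 2 pending]
  bind c := d
step 2: unify List List d ~ e  [subst: {c:=d} | 1 pending]
  bind e := List List d
step 3: unify b ~ b  [subst: {c:=d, e:=List List d} | 0 pending]
  -> identical, skip

Answer: c:=d e:=List List d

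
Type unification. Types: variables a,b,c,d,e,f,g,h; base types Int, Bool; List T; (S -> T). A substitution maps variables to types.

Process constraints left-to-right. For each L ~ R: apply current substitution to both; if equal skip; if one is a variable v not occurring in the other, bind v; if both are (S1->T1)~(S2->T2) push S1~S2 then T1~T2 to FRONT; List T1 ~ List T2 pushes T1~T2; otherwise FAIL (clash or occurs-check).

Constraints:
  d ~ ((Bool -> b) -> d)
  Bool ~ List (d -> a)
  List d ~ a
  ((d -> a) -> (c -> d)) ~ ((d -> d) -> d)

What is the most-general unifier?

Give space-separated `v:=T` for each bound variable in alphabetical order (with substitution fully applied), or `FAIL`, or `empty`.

step 1: unify d ~ ((Bool -> b) -> d)  [subst: {-} | 3 pending]
  occurs-check fail: d in ((Bool -> b) -> d)

Answer: FAIL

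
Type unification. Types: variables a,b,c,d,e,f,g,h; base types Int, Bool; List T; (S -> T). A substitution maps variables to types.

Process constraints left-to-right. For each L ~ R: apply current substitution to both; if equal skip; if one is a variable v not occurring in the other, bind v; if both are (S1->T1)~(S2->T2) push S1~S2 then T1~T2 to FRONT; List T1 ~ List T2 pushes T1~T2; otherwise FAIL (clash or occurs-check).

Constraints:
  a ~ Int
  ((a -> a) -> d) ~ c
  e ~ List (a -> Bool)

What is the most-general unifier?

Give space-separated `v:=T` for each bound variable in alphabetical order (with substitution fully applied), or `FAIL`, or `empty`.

step 1: unify a ~ Int  [subst: {-} | 2 pending]
  bind a := Int
step 2: unify ((Int -> Int) -> d) ~ c  [subst: {a:=Int} | 1 pending]
  bind c := ((Int -> Int) -> d)
step 3: unify e ~ List (Int -> Bool)  [subst: {a:=Int, c:=((Int -> Int) -> d)} | 0 pending]
  bind e := List (Int -> Bool)

Answer: a:=Int c:=((Int -> Int) -> d) e:=List (Int -> Bool)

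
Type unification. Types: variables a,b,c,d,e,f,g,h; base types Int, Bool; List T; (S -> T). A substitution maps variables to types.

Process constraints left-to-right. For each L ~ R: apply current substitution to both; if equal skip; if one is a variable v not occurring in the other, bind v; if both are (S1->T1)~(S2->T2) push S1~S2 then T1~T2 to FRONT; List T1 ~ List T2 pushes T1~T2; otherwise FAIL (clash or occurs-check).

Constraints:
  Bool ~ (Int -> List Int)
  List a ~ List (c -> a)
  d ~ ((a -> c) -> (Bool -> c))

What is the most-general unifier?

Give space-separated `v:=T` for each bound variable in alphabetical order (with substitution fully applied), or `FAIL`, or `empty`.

step 1: unify Bool ~ (Int -> List Int)  [subst: {-} | 2 pending]
  clash: Bool vs (Int -> List Int)

Answer: FAIL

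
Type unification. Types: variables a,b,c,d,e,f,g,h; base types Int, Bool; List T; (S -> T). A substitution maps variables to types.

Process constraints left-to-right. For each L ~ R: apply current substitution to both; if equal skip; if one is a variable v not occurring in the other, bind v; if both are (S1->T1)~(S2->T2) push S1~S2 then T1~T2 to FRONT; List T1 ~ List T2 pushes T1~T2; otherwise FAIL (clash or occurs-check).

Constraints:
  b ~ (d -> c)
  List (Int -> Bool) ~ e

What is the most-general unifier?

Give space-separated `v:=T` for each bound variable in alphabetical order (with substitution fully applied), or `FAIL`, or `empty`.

Answer: b:=(d -> c) e:=List (Int -> Bool)

Derivation:
step 1: unify b ~ (d -> c)  [subst: {-} | 1 pending]
  bind b := (d -> c)
step 2: unify List (Int -> Bool) ~ e  [subst: {b:=(d -> c)} | 0 pending]
  bind e := List (Int -> Bool)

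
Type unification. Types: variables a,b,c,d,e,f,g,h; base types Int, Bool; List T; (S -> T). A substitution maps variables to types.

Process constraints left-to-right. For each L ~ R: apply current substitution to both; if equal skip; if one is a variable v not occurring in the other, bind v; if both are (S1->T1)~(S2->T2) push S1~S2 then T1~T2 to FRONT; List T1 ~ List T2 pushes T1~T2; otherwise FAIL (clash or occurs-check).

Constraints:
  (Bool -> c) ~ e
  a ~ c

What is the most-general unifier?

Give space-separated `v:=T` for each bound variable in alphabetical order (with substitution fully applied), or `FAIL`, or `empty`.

step 1: unify (Bool -> c) ~ e  [subst: {-} | 1 pending]
  bind e := (Bool -> c)
step 2: unify a ~ c  [subst: {e:=(Bool -> c)} | 0 pending]
  bind a := c

Answer: a:=c e:=(Bool -> c)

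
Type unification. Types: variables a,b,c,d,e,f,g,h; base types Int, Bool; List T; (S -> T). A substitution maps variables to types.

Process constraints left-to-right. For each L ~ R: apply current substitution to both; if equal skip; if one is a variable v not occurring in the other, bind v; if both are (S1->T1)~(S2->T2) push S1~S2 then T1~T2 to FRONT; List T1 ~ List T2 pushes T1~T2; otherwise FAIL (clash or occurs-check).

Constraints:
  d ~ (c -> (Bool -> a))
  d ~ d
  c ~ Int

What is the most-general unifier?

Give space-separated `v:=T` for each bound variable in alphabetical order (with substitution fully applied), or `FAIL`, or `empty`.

Answer: c:=Int d:=(Int -> (Bool -> a))

Derivation:
step 1: unify d ~ (c -> (Bool -> a))  [subst: {-} | 2 pending]
  bind d := (c -> (Bool -> a))
step 2: unify (c -> (Bool -> a)) ~ (c -> (Bool -> a))  [subst: {d:=(c -> (Bool -> a))} | 1 pending]
  -> identical, skip
step 3: unify c ~ Int  [subst: {d:=(c -> (Bool -> a))} | 0 pending]
  bind c := Int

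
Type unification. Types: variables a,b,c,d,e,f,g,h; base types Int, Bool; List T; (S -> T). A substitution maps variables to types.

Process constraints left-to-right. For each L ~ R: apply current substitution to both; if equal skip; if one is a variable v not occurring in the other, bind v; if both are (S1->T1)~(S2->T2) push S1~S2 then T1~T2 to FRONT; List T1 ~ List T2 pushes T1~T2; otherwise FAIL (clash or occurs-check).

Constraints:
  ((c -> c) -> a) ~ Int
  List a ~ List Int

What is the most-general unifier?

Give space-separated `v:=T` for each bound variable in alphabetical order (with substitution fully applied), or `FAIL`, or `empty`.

Answer: FAIL

Derivation:
step 1: unify ((c -> c) -> a) ~ Int  [subst: {-} | 1 pending]
  clash: ((c -> c) -> a) vs Int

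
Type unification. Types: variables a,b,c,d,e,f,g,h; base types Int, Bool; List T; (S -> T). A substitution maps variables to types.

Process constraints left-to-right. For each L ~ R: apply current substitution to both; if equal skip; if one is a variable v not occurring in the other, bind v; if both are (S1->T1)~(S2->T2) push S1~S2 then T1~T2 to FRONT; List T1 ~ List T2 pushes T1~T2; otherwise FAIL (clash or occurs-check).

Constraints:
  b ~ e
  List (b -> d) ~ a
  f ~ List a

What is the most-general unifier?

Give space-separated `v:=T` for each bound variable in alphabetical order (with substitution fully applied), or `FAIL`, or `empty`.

Answer: a:=List (e -> d) b:=e f:=List List (e -> d)

Derivation:
step 1: unify b ~ e  [subst: {-} | 2 pending]
  bind b := e
step 2: unify List (e -> d) ~ a  [subst: {b:=e} | 1 pending]
  bind a := List (e -> d)
step 3: unify f ~ List List (e -> d)  [subst: {b:=e, a:=List (e -> d)} | 0 pending]
  bind f := List List (e -> d)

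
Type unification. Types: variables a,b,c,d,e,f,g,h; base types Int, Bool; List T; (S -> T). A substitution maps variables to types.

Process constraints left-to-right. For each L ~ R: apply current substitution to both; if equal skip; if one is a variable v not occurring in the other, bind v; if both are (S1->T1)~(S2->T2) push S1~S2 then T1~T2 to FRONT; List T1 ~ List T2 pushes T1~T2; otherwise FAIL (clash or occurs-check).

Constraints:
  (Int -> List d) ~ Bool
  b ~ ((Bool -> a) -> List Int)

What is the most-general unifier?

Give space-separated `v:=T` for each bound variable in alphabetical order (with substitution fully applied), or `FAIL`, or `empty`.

Answer: FAIL

Derivation:
step 1: unify (Int -> List d) ~ Bool  [subst: {-} | 1 pending]
  clash: (Int -> List d) vs Bool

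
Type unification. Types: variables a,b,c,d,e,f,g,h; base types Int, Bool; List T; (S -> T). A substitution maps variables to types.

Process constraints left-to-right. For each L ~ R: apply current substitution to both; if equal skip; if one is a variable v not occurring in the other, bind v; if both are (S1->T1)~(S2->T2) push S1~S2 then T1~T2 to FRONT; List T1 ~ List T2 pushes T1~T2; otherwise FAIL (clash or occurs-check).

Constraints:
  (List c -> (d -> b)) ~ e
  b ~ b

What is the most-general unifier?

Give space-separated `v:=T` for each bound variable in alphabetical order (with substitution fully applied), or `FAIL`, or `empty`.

Answer: e:=(List c -> (d -> b))

Derivation:
step 1: unify (List c -> (d -> b)) ~ e  [subst: {-} | 1 pending]
  bind e := (List c -> (d -> b))
step 2: unify b ~ b  [subst: {e:=(List c -> (d -> b))} | 0 pending]
  -> identical, skip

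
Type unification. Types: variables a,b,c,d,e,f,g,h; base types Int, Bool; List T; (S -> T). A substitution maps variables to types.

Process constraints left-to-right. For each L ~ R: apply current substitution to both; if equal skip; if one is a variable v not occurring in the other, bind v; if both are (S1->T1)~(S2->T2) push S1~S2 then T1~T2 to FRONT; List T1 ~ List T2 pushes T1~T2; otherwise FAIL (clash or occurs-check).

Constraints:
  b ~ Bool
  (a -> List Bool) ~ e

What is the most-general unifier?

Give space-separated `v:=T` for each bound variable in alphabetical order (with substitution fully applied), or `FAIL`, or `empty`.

Answer: b:=Bool e:=(a -> List Bool)

Derivation:
step 1: unify b ~ Bool  [subst: {-} | 1 pending]
  bind b := Bool
step 2: unify (a -> List Bool) ~ e  [subst: {b:=Bool} | 0 pending]
  bind e := (a -> List Bool)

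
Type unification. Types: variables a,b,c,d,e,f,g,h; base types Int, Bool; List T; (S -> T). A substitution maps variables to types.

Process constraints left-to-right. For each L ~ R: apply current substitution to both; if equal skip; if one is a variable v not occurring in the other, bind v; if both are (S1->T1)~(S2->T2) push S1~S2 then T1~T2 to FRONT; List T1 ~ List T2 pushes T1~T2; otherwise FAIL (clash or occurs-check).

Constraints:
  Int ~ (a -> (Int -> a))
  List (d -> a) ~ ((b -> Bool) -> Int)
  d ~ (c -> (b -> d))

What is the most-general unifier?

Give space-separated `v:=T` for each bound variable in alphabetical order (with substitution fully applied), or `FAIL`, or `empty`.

Answer: FAIL

Derivation:
step 1: unify Int ~ (a -> (Int -> a))  [subst: {-} | 2 pending]
  clash: Int vs (a -> (Int -> a))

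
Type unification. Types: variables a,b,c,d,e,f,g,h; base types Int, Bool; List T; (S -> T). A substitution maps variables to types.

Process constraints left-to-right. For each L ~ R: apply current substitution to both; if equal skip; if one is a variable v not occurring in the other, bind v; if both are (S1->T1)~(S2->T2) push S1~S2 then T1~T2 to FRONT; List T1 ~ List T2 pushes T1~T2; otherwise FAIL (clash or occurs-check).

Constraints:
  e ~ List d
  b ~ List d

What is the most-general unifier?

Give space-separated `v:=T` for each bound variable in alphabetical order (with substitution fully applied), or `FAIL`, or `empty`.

step 1: unify e ~ List d  [subst: {-} | 1 pending]
  bind e := List d
step 2: unify b ~ List d  [subst: {e:=List d} | 0 pending]
  bind b := List d

Answer: b:=List d e:=List d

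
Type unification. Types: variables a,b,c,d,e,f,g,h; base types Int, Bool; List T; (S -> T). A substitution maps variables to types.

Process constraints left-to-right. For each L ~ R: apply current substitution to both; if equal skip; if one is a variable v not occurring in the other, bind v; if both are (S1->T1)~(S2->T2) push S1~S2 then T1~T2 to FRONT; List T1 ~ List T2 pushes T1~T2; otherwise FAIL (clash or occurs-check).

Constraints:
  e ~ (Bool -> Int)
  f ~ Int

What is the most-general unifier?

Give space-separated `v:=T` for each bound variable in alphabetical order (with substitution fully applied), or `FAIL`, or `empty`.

step 1: unify e ~ (Bool -> Int)  [subst: {-} | 1 pending]
  bind e := (Bool -> Int)
step 2: unify f ~ Int  [subst: {e:=(Bool -> Int)} | 0 pending]
  bind f := Int

Answer: e:=(Bool -> Int) f:=Int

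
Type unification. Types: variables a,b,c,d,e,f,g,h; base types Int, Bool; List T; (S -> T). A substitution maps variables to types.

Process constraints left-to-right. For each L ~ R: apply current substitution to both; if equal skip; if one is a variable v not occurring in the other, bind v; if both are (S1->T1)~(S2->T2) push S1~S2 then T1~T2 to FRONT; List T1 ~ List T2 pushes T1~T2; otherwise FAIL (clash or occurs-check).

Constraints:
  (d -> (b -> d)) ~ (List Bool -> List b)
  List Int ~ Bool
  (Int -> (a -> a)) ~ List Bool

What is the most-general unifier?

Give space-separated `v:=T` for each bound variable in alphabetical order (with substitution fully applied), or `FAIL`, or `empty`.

Answer: FAIL

Derivation:
step 1: unify (d -> (b -> d)) ~ (List Bool -> List b)  [subst: {-} | 2 pending]
  -> decompose arrow: push d~List Bool, (b -> d)~List b
step 2: unify d ~ List Bool  [subst: {-} | 3 pending]
  bind d := List Bool
step 3: unify (b -> List Bool) ~ List b  [subst: {d:=List Bool} | 2 pending]
  clash: (b -> List Bool) vs List b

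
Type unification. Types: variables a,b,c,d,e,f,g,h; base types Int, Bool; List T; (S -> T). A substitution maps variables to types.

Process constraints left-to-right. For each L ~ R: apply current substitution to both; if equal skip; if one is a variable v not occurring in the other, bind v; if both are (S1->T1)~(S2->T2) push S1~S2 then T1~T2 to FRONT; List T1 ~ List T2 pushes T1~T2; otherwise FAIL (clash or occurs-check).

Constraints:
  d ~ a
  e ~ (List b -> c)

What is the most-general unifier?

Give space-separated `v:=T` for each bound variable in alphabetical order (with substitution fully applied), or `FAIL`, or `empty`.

Answer: d:=a e:=(List b -> c)

Derivation:
step 1: unify d ~ a  [subst: {-} | 1 pending]
  bind d := a
step 2: unify e ~ (List b -> c)  [subst: {d:=a} | 0 pending]
  bind e := (List b -> c)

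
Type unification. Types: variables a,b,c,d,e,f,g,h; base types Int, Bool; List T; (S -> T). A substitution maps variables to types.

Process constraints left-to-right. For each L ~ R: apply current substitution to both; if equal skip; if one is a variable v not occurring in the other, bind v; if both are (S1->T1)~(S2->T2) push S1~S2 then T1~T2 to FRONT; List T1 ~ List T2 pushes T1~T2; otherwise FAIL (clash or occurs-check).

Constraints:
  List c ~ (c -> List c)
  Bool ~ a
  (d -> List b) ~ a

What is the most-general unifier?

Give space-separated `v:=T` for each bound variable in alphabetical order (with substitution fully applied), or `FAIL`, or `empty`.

step 1: unify List c ~ (c -> List c)  [subst: {-} | 2 pending]
  clash: List c vs (c -> List c)

Answer: FAIL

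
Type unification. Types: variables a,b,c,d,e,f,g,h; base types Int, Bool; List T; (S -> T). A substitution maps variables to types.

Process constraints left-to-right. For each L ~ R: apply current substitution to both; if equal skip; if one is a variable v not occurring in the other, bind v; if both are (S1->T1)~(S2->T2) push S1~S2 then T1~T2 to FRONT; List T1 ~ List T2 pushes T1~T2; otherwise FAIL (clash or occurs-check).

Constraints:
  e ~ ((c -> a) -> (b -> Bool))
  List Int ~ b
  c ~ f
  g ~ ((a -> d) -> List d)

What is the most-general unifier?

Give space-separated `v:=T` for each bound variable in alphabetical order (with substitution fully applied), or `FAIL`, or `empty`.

Answer: b:=List Int c:=f e:=((f -> a) -> (List Int -> Bool)) g:=((a -> d) -> List d)

Derivation:
step 1: unify e ~ ((c -> a) -> (b -> Bool))  [subst: {-} | 3 pending]
  bind e := ((c -> a) -> (b -> Bool))
step 2: unify List Int ~ b  [subst: {e:=((c -> a) -> (b -> Bool))} | 2 pending]
  bind b := List Int
step 3: unify c ~ f  [subst: {e:=((c -> a) -> (b -> Bool)), b:=List Int} | 1 pending]
  bind c := f
step 4: unify g ~ ((a -> d) -> List d)  [subst: {e:=((c -> a) -> (b -> Bool)), b:=List Int, c:=f} | 0 pending]
  bind g := ((a -> d) -> List d)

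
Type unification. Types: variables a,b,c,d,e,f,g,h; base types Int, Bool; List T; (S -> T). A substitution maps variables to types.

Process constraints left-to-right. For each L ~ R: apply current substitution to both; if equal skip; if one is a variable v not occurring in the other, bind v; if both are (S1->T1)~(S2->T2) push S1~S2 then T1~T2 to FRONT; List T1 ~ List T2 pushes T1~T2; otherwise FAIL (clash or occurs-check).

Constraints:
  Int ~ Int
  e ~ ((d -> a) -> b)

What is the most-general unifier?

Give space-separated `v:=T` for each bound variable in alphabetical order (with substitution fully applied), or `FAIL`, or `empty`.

step 1: unify Int ~ Int  [subst: {-} | 1 pending]
  -> identical, skip
step 2: unify e ~ ((d -> a) -> b)  [subst: {-} | 0 pending]
  bind e := ((d -> a) -> b)

Answer: e:=((d -> a) -> b)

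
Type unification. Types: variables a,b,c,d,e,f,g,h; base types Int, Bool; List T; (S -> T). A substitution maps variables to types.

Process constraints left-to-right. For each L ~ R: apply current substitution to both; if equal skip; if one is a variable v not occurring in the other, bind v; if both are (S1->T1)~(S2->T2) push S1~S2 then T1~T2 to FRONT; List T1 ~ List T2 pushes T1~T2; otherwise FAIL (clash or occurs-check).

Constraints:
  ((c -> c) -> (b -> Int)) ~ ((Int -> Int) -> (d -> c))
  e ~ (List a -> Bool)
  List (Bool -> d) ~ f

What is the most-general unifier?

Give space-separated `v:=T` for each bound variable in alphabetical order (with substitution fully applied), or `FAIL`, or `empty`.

step 1: unify ((c -> c) -> (b -> Int)) ~ ((Int -> Int) -> (d -> c))  [subst: {-} | 2 pending]
  -> decompose arrow: push (c -> c)~(Int -> Int), (b -> Int)~(d -> c)
step 2: unify (c -> c) ~ (Int -> Int)  [subst: {-} | 3 pending]
  -> decompose arrow: push c~Int, c~Int
step 3: unify c ~ Int  [subst: {-} | 4 pending]
  bind c := Int
step 4: unify Int ~ Int  [subst: {c:=Int} | 3 pending]
  -> identical, skip
step 5: unify (b -> Int) ~ (d -> Int)  [subst: {c:=Int} | 2 pending]
  -> decompose arrow: push b~d, Int~Int
step 6: unify b ~ d  [subst: {c:=Int} | 3 pending]
  bind b := d
step 7: unify Int ~ Int  [subst: {c:=Int, b:=d} | 2 pending]
  -> identical, skip
step 8: unify e ~ (List a -> Bool)  [subst: {c:=Int, b:=d} | 1 pending]
  bind e := (List a -> Bool)
step 9: unify List (Bool -> d) ~ f  [subst: {c:=Int, b:=d, e:=(List a -> Bool)} | 0 pending]
  bind f := List (Bool -> d)

Answer: b:=d c:=Int e:=(List a -> Bool) f:=List (Bool -> d)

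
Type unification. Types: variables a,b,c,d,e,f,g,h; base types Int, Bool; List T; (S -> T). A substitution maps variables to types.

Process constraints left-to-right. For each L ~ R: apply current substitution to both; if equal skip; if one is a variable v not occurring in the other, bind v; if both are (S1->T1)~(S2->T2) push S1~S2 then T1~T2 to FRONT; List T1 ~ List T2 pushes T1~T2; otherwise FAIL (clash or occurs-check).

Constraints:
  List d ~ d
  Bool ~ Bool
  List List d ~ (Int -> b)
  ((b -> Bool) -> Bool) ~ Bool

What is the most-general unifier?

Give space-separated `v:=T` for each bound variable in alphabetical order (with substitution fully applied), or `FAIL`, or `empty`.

Answer: FAIL

Derivation:
step 1: unify List d ~ d  [subst: {-} | 3 pending]
  occurs-check fail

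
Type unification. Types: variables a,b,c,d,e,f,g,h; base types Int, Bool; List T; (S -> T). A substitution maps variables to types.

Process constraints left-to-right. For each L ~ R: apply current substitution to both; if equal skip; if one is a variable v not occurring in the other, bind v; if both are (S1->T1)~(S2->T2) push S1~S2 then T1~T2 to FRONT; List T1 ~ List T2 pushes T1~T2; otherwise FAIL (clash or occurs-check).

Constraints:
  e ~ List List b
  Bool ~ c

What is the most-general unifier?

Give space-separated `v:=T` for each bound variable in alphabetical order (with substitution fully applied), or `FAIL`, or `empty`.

Answer: c:=Bool e:=List List b

Derivation:
step 1: unify e ~ List List b  [subst: {-} | 1 pending]
  bind e := List List b
step 2: unify Bool ~ c  [subst: {e:=List List b} | 0 pending]
  bind c := Bool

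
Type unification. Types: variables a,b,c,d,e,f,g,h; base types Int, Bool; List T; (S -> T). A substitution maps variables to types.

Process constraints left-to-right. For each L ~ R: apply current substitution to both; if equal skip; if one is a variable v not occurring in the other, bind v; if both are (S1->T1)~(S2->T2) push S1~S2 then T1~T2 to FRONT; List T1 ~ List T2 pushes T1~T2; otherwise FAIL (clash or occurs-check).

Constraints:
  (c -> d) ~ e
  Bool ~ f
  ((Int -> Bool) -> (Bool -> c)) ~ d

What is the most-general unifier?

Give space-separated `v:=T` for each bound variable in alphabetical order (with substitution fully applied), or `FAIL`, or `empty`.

Answer: d:=((Int -> Bool) -> (Bool -> c)) e:=(c -> ((Int -> Bool) -> (Bool -> c))) f:=Bool

Derivation:
step 1: unify (c -> d) ~ e  [subst: {-} | 2 pending]
  bind e := (c -> d)
step 2: unify Bool ~ f  [subst: {e:=(c -> d)} | 1 pending]
  bind f := Bool
step 3: unify ((Int -> Bool) -> (Bool -> c)) ~ d  [subst: {e:=(c -> d), f:=Bool} | 0 pending]
  bind d := ((Int -> Bool) -> (Bool -> c))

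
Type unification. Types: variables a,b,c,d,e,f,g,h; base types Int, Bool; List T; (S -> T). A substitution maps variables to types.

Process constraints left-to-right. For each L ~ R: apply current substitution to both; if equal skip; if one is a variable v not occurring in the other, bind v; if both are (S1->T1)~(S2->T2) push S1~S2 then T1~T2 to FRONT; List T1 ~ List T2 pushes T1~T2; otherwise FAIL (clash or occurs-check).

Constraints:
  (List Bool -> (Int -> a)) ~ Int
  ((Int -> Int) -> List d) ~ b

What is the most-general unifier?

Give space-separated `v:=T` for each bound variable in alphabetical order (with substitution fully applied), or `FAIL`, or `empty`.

step 1: unify (List Bool -> (Int -> a)) ~ Int  [subst: {-} | 1 pending]
  clash: (List Bool -> (Int -> a)) vs Int

Answer: FAIL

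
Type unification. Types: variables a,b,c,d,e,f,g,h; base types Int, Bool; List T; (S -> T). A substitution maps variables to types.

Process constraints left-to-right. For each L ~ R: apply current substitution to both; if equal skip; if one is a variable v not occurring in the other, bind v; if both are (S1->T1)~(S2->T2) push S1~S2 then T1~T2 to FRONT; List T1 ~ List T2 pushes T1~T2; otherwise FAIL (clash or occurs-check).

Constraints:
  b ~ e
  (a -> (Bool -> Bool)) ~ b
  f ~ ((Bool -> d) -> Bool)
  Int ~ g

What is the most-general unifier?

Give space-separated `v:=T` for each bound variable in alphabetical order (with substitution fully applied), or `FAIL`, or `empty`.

step 1: unify b ~ e  [subst: {-} | 3 pending]
  bind b := e
step 2: unify (a -> (Bool -> Bool)) ~ e  [subst: {b:=e} | 2 pending]
  bind e := (a -> (Bool -> Bool))
step 3: unify f ~ ((Bool -> d) -> Bool)  [subst: {b:=e, e:=(a -> (Bool -> Bool))} | 1 pending]
  bind f := ((Bool -> d) -> Bool)
step 4: unify Int ~ g  [subst: {b:=e, e:=(a -> (Bool -> Bool)), f:=((Bool -> d) -> Bool)} | 0 pending]
  bind g := Int

Answer: b:=(a -> (Bool -> Bool)) e:=(a -> (Bool -> Bool)) f:=((Bool -> d) -> Bool) g:=Int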